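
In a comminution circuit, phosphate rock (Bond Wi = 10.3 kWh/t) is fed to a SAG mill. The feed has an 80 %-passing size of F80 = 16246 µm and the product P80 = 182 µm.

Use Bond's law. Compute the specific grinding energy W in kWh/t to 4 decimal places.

Bond:  W = 10 Wi (1/√P − 1/√F)
1/√182 = 0.074125;  1/√16246 = 0.007846
W = 10·10.3·(0.074125 − 0.007846) = 6.8268 kWh/t

W = 6.8268 kWh/t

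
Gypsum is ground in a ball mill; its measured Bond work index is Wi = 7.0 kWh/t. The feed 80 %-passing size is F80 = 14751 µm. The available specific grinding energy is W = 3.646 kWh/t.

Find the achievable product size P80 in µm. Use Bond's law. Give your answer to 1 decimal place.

P80 = 274.8 µm

W = 10 Wi / √P80 − 10 Wi / √F80
P80^-0.5 = F80^-0.5 + W/(10 Wi)
  = 3.6460/(10·7.0) + 1/√14751 = 0.052086 + 0.008234 = 0.060319
P80 = (1/0.060319)² = 16.5784² = 274.84 µm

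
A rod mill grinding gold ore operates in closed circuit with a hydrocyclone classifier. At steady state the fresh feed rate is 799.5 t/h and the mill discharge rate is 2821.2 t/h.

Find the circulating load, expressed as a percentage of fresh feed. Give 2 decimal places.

CL = 252.87 %

Steady state: M = F + R.
R = M − F = 2821.2 − 799.5 = 2021.7 t/h
CL = 100·R/F = 100·2021.7/799.5 = 252.87 %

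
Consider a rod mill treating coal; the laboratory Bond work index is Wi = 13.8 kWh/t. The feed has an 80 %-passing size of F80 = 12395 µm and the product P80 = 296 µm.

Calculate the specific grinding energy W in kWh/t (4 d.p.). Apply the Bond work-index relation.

W = 6.7816 kWh/t

W = 10·Wi·[P80^(−½) − F80^(−½)]
1/√296 = 0.058124;  1/√12395 = 0.008982
W = 10·13.8·(0.058124 − 0.008982) = 6.7816 kWh/t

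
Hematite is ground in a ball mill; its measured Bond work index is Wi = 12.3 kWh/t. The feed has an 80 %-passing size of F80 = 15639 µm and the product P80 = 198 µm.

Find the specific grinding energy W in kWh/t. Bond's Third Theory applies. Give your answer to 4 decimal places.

W = 7.7577 kWh/t

W = 10 Wi (1/√P80 − 1/√F80)  [Bond]
1/√198 = 0.071067;  1/√15639 = 0.007996
W = 10·12.3·(0.071067 − 0.007996) = 7.7577 kWh/t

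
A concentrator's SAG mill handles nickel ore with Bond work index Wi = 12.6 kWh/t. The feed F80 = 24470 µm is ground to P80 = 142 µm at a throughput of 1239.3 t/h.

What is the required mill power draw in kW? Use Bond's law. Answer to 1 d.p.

Bond:  W = 10 Wi (1/√P − 1/√F)
W = 10·12.6·(1/√142 − 1/√24470) = 10·12.6·(0.077525) = 9.7682 kWh/t
Power = W × throughput = 9.7682 kWh/t × 1239.3 t/h = 12105.7 kW

P = 12105.7 kW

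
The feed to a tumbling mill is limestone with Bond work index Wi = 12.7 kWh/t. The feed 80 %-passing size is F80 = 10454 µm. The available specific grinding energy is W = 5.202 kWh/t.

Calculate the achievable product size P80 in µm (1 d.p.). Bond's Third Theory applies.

P80 = 388.4 µm

W_Bond = 10·Wi·(1/√P₈₀ − 1/√F₈₀)
P80^-0.5 = F80^-0.5 + W/(10 Wi)
  = 5.2020/(10·12.7) + 1/√10454 = 0.040961 + 0.009780 = 0.050741
P80 = (1/0.050741)² = 19.7079² = 388.40 µm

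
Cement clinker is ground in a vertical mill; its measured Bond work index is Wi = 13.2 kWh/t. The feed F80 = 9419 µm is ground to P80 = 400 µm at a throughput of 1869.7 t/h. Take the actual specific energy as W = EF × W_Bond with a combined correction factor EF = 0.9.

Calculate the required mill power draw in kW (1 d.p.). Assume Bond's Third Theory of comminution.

P = 8817.3 kW

W = 10 Wi / √P80 − 10 Wi / √F80
W = 10·13.2·(1/√400 − 1/√9419) = 10·13.2·(0.039696) = 5.2399 kWh/t
Apply correction: 5.2399 × 0.9 = 4.7159 kWh/t
Power = W × throughput = 4.7159 kWh/t × 1869.7 t/h = 8817.3 kW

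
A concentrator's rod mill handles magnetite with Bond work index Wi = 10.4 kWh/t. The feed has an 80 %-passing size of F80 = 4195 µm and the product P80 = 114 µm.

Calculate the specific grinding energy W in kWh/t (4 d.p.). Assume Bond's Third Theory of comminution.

W = 8.1348 kWh/t

W = 10 Wi / √P80 − 10 Wi / √F80
1/√114 = 0.093659;  1/√4195 = 0.015440
W = 10·10.4·(0.093659 − 0.015440) = 8.1348 kWh/t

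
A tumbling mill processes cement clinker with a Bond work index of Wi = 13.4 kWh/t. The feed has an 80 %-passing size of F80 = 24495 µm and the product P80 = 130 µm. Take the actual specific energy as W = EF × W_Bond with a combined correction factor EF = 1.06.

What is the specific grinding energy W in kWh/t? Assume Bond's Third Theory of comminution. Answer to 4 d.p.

Bond: W = 10·Wi·(1/√P80 − 1/√F80)
1/√130 = 0.087706;  1/√24495 = 0.006389
W = 10·13.4·(0.087706 − 0.006389) = 10.8964 kWh/t
Apply correction: 10.8964 × 1.06 = 11.5502 kWh/t

W = 11.5502 kWh/t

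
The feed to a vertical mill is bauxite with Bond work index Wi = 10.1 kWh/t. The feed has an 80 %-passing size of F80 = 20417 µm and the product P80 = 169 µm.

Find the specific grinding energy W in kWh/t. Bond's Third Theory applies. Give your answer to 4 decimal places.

W_Bond = 10·Wi·(1/√P₈₀ − 1/√F₈₀)
1/√169 = 0.076923;  1/√20417 = 0.006998
W = 10·10.1·(0.076923 − 0.006998) = 7.0624 kWh/t

W = 7.0624 kWh/t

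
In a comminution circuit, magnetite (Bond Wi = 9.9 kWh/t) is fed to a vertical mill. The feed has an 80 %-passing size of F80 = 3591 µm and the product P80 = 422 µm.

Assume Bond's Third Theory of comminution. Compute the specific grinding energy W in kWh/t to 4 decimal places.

W = 10 Wi (P80^-0.5 − F80^-0.5)
1/√422 = 0.048679;  1/√3591 = 0.016688
W = 10·9.9·(0.048679 − 0.016688) = 3.1672 kWh/t

W = 3.1672 kWh/t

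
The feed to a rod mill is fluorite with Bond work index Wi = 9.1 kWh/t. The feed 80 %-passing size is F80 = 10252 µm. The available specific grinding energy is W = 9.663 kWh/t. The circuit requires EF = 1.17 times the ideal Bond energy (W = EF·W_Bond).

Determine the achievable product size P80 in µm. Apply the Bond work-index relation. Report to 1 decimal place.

W = 10·Wi·(P80^(-½) − F80^(-½))
W_Bond = W / EF = 9.663 / 1.17 = 8.2590 kWh/t
⇒ 1/√P80 = W_Bond/(10 Wi) + 1/√F80
  = 8.2590/(10·9.1) + 1/√10252 = 0.090758 + 0.009876 = 0.100634
P80 = (1/0.100634)² = 9.9370² = 98.74 µm

P80 = 98.7 µm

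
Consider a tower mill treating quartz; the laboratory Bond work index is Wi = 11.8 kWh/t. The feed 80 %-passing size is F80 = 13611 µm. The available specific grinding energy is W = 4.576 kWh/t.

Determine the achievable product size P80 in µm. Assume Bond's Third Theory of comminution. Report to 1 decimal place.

P80 = 446.0 µm

W = 10·Wi·[P80^(−½) − F80^(−½)]
P80^(−½) = W/(10 Wi) + F80^(−½)
  = 4.5760/(10·11.8) + 1/√13611 = 0.038780 + 0.008571 = 0.047351
P80 = (1/0.047351)² = 21.1188² = 446.00 µm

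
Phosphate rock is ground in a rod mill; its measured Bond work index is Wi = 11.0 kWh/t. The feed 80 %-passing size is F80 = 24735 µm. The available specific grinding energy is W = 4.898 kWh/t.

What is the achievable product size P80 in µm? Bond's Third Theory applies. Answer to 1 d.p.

W_Bond = 10·Wi·(1/√P₈₀ − 1/√F₈₀)
⇒ 1/√P80 = W/(10·Wi) + 1/√F80
  = 4.8980/(10·11.0) + 1/√24735 = 0.044527 + 0.006358 = 0.050886
P80 = (1/0.050886)² = 19.6519² = 386.20 µm

P80 = 386.2 µm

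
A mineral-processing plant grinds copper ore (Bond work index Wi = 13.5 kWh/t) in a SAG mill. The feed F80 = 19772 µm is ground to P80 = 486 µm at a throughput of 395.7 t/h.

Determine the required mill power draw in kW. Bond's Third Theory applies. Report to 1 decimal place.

P = 2043.3 kW

W = 10·Wi·(P80^(-½) − F80^(-½))
W = 10·13.5·(1/√486 − 1/√19772) = 10·13.5·(0.038249) = 5.1636 kWh/t
P_mill = W·ṁ = 5.1636·395.7 = 2043.3 kW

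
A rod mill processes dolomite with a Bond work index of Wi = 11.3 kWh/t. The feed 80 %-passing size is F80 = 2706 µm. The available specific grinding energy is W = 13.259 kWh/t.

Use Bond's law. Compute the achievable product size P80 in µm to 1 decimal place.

W = 10·Wi·[P80^(−½) − F80^(−½)]
P80^-0.5 = F80^-0.5 + W/(10 Wi)
  = 13.2590/(10·11.3) + 1/√2706 = 0.117336 + 0.019224 = 0.136560
P80 = (1/0.136560)² = 7.3228² = 53.62 µm

P80 = 53.6 µm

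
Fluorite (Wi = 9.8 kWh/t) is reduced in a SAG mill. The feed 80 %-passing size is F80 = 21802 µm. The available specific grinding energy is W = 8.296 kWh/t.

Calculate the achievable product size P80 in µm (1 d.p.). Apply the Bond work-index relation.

P80 = 119.6 µm

Bond:  W = 10 Wi (1/√P − 1/√F)
P80^-0.5 = F80^-0.5 + W/(10 Wi)
  = 8.2960/(10·9.8) + 1/√21802 = 0.084653 + 0.006773 = 0.091426
P80 = (1/0.091426)² = 10.9379² = 119.64 µm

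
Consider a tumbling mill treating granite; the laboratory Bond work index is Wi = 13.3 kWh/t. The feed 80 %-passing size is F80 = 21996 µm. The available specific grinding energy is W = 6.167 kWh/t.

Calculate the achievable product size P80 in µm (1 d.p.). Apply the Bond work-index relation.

W = 10·Wi·(P80^(-½) − F80^(-½))
P80^(−½) = W/(10 Wi) + F80^(−½)
  = 6.1670/(10·13.3) + 1/√21996 = 0.046368 + 0.006743 = 0.053111
P80 = (1/0.053111)² = 18.8285² = 354.51 µm

P80 = 354.5 µm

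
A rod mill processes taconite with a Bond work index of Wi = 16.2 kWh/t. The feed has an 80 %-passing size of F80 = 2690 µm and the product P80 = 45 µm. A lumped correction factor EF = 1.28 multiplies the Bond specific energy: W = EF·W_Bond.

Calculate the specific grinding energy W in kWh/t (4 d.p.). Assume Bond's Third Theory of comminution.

W = 26.9133 kWh/t

W = 10·Wi·[P80^(−½) − F80^(−½)]
1/√45 = 0.149071;  1/√2690 = 0.019281
W = 10·16.2·(0.149071 − 0.019281) = 21.0261 kWh/t
With EF = 1.28: W = 21.0261·1.28 = 26.9133 kWh/t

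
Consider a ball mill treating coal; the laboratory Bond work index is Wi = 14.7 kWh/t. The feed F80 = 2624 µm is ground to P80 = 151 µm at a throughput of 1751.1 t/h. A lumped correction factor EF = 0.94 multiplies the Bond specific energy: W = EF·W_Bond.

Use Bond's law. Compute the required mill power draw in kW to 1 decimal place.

P = 14967.4 kW

W = 10 Wi (1/√P80 − 1/√F80)  [Bond]
W = 10·14.7·(1/√151 − 1/√2624) = 10·14.7·(0.061857) = 9.0930 kWh/t
W_actual = 0.94 × 9.0930 = 8.5474 kWh/t
P_mill = W·ṁ = 8.5474·1751.1 = 14967.4 kW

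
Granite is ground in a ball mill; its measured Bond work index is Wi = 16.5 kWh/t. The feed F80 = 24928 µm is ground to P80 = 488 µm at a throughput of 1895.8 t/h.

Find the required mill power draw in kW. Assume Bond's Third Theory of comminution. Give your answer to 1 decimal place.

W = 10·Wi·(P80^(-½) − F80^(-½))
W = 10·16.5·(1/√488 − 1/√24928) = 10·16.5·(0.038934) = 6.4241 kWh/t
P = W·T = 6.4241·1895.8 = 12178.9 kW

P = 12178.9 kW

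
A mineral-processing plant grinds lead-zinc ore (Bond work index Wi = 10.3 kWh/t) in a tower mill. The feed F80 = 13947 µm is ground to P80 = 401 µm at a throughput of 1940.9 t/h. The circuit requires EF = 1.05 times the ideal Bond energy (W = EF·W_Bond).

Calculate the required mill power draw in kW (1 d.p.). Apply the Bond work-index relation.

P = 8704.9 kW

W = 10·Wi·[P80^(−½) − F80^(−½)]
W = 10·10.3·(1/√401 − 1/√13947) = 10·10.3·(0.041470) = 4.2714 kWh/t
W_actual = 1.05 × 4.2714 = 4.4850 kWh/t
Mill draw = 4.4850 × 1940.9 = 8704.9 kW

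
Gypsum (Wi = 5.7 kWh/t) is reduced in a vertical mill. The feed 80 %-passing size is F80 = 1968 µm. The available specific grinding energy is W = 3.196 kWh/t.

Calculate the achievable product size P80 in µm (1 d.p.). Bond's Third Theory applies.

P80 = 161.8 µm

W = 10 Wi (1/√P80 − 1/√F80)  [Bond]
⇒ 1/√P80 = W/(10 Wi) + 1/√F80
  = 3.1960/(10·5.7) + 1/√1968 = 0.056070 + 0.022542 = 0.078612
P80 = (1/0.078612)² = 12.7207² = 161.82 µm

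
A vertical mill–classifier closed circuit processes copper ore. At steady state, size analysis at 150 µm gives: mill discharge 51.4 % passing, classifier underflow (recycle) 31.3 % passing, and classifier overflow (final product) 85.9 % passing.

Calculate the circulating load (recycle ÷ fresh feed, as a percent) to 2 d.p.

CL = 171.64 %

Balance %-passing 150 µm (r = R/F):
(1+r)·d = r·u + o ⇒ r = (o−d)/(d−u)
r = (85.9 − 51.4)/(51.4 − 31.3) = 34.5/20.1 = 1.7164
CL = 100·r = 171.64 %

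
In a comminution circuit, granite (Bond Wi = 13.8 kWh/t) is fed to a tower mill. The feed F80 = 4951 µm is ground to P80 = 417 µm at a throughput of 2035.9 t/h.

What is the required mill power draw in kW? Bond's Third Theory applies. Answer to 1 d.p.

P = 9765.5 kW

Bond: W = 10·Wi·(1/√P80 − 1/√F80)
W = 10·13.8·(1/√417 − 1/√4951) = 10·13.8·(0.034758) = 4.7966 kWh/t
P_mill = W·ṁ = 4.7966·2035.9 = 9765.5 kW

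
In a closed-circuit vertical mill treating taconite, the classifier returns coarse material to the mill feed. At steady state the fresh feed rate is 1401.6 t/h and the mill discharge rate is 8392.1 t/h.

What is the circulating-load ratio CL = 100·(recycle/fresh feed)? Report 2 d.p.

CL = 498.75 %

Mill node: discharge = fresh + recycle.
R = M − F = 8392.1 − 1401.6 = 6990.5 t/h
CL = 100·R/F = 100·6990.5/1401.6 = 498.75 %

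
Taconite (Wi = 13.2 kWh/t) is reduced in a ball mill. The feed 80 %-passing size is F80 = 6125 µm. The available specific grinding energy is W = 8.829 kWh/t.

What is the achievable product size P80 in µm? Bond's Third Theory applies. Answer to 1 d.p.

W = 10·Wi·(P80^(-½) − F80^(-½))
1/√P80 = 1/√F80 + W/(10·Wi)
  = 8.8290/(10·13.2) + 1/√6125 = 0.066886 + 0.012778 = 0.079664
P80 = (1/0.079664)² = 12.5527² = 157.57 µm

P80 = 157.6 µm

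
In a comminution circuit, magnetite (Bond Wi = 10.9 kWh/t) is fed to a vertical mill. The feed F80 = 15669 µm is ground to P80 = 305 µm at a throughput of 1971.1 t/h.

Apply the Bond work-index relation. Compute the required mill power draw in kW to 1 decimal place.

P = 10585.9 kW

W = 10 Wi (P80^-0.5 − F80^-0.5)
W = 10·10.9·(1/√305 − 1/√15669) = 10·10.9·(0.049271) = 5.3705 kWh/t
P = W·T = 5.3705·1971.1 = 10585.9 kW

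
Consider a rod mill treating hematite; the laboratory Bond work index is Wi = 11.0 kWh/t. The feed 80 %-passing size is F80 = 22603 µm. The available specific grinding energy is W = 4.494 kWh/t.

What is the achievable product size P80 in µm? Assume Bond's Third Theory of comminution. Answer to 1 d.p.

W = 10·Wi·[P80^(−½) − F80^(−½)]
1/√P80 = 1/√F80 + W/(10·Wi)
  = 4.4940/(10·11.0) + 1/√22603 = 0.040855 + 0.006651 = 0.047506
P80 = (1/0.047506)² = 21.0500² = 443.10 µm

P80 = 443.1 µm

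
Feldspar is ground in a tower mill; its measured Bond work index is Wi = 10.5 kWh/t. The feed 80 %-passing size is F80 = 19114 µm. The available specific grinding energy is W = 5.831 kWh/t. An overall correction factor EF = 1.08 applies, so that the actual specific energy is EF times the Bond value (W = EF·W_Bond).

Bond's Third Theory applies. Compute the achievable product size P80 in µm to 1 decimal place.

W = 10·Wi·[P80^(−½) − F80^(−½)]
W_Bond = W / EF = 5.831 / 1.08 = 5.3991 kWh/t
⇒ 1/√P80 = W_Bond/(10·Wi) + 1/√F80
  = 5.3991/(10·10.5) + 1/√19114 = 0.051420 + 0.007233 = 0.058653
P80 = (1/0.058653)² = 17.0495² = 290.68 µm

P80 = 290.7 µm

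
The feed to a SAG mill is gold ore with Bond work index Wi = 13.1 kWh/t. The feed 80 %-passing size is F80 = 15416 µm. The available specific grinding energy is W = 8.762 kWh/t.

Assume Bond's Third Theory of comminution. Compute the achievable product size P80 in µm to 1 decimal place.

P80 = 178.1 µm

W_Bond = 10·Wi·(1/√P₈₀ − 1/√F₈₀)
⇒ 1/√P80 = W/(10·Wi) + 1/√F80
  = 8.7620/(10·13.1) + 1/√15416 = 0.066885 + 0.008054 = 0.074940
P80 = (1/0.074940)² = 13.3441² = 178.06 µm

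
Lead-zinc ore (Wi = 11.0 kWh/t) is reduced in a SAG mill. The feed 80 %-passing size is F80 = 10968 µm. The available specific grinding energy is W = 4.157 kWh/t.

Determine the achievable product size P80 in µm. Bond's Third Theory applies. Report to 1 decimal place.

P80 = 446.2 µm

W = 10 Wi (1/√P80 − 1/√F80)  [Bond]
P80^(−½) = W/(10 Wi) + F80^(−½)
  = 4.1570/(10·11.0) + 1/√10968 = 0.037791 + 0.009549 = 0.047339
P80 = (1/0.047339)² = 21.1240² = 446.22 µm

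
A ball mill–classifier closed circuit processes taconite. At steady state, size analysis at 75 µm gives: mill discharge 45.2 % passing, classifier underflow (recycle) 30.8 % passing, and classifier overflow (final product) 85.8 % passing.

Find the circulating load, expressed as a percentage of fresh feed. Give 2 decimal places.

Balance %-passing 75 µm (r = R/F):
Fd + Rd = Ru + Fo ⇒ R/F = (o−d)/(d−u)
r = (85.8 − 45.2)/(45.2 − 30.8) = 40.6/14.4 = 2.8194
CL = 100·r = 281.94 %

CL = 281.94 %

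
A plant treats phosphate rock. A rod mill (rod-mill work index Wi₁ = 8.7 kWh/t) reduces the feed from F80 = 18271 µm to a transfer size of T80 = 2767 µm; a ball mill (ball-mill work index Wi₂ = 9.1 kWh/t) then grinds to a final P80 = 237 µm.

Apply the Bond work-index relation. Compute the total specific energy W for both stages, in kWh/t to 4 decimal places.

Bond:  W = 10 Wi (1/√P − 1/√F)
Stage 1 (18271→2767 µm, Wi₁=8.7): W₁ = 10·8.7·(0.019011 − 0.007398) = 1.0103 kWh/t
Stage 2 (2767→237 µm, Wi₂=9.1): W₂ = 10·9.1·(0.064957 − 0.019011) = 4.1811 kWh/t
W = W₁ + W₂ = 1.0103 + 4.1811 = 5.1914 kWh/t

W = 5.1914 kWh/t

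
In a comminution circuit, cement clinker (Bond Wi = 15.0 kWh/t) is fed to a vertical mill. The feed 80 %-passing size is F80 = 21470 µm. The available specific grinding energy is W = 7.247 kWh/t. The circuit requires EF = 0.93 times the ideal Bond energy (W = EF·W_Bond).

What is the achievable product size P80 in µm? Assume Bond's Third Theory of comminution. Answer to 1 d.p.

W = 10·Wi·(P80^(-½) − F80^(-½))
W_Bond = W / EF = 7.247 / 0.93 = 7.7925 kWh/t
P80^-0.5 = F80^-0.5 + W_Bond/(10 Wi)
  = 7.7925/(10·15.0) + 1/√21470 = 0.051950 + 0.006825 = 0.058775
P80 = (1/0.058775)² = 17.0142² = 289.48 µm

P80 = 289.5 µm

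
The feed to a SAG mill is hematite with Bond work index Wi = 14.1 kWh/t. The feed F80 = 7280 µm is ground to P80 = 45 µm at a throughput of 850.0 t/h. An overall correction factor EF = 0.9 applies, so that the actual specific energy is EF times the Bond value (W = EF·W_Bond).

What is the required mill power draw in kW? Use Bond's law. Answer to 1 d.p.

W = 10 Wi (P80^-0.5 − F80^-0.5)
W = 10·14.1·(1/√45 − 1/√7280) = 10·14.1·(0.137351) = 19.3665 kWh/t
W_actual = 0.9 × 19.3665 = 17.4298 kWh/t
Power = W × throughput = 17.4298 kWh/t × 850.0 t/h = 14815.4 kW

P = 14815.4 kW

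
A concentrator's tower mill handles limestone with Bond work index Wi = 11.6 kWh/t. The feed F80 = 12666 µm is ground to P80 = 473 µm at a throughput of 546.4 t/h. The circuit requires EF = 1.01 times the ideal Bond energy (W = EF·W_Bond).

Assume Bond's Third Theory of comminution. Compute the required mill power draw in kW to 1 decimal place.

P = 2374.7 kW

Bond: W = 10·Wi·(1/√P80 − 1/√F80)
W = 10·11.6·(1/√473 − 1/√12666) = 10·11.6·(0.037095) = 4.3030 kWh/t
Apply correction: 4.3030 × 1.01 = 4.3460 kWh/t
P = W·T = 4.3460·546.4 = 2374.7 kW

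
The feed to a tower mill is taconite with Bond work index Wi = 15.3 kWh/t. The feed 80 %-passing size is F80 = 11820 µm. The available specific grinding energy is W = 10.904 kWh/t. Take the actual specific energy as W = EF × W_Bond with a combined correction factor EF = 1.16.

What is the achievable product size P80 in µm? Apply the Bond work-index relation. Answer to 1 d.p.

Bond:  W = 10 Wi (1/√P − 1/√F)
W_Bond = W / EF = 10.904 / 1.16 = 9.4000 kWh/t
⇒ 1/√P80 = W_Bond/(10 Wi) + 1/√F80
  = 9.4000/(10·15.3) + 1/√11820 = 0.061438 + 0.009198 = 0.070636
P80 = (1/0.070636)² = 14.1571² = 200.42 µm

P80 = 200.4 µm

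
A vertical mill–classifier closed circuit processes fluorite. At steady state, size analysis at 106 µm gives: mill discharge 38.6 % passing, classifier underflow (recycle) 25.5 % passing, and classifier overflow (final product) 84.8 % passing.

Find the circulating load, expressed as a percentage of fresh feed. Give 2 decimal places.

Classifier node, passing 106 µm:
Fd + Rd = Ru + Fo ⇒ R/F = (o−d)/(d−u)
r = (84.8 − 38.6)/(38.6 − 25.5) = 46.2/13.1 = 3.5267
CL = 100·r = 352.67 %

CL = 352.67 %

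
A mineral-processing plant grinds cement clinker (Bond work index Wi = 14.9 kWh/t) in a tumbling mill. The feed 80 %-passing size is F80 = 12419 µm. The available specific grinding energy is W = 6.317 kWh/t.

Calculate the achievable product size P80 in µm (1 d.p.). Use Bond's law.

W_Bond = 10·Wi·(1/√P₈₀ − 1/√F₈₀)
1/√P80 = 1/√F80 + W/(10·Wi)
  = 6.3170/(10·14.9) + 1/√12419 = 0.042396 + 0.008973 = 0.051369
P80 = (1/0.051369)² = 19.4669² = 378.96 µm

P80 = 379.0 µm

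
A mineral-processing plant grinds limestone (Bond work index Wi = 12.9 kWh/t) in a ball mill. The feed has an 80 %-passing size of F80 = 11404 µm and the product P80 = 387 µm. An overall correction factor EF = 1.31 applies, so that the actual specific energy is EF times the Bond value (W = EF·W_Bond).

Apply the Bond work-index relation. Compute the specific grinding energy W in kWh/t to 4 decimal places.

W = 10 Wi (1/√P80 − 1/√F80)  [Bond]
1/√387 = 0.050833;  1/√11404 = 0.009364
W = 10·12.9·(0.050833 − 0.009364) = 5.3495 kWh/t
Corrected W = EF·W_Bond = 1.31·5.3495 = 7.0078 kWh/t

W = 7.0078 kWh/t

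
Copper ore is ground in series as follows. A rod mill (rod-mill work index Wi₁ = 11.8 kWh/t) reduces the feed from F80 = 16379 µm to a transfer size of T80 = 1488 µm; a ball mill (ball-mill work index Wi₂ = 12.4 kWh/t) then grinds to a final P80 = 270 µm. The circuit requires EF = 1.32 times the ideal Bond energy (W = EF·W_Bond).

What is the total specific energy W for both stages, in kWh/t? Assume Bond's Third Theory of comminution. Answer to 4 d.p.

W = 10 Wi (1/√P80 − 1/√F80)  [Bond]
Stage 1 (16379→1488 µm, Wi₁=11.8): W₁ = 10·11.8·(0.025924 − 0.007814) = 2.1370 kWh/t
Stage 2 (1488→270 µm, Wi₂=12.4): W₂ = 10·12.4·(0.060858 − 0.025924) = 4.3318 kWh/t
W = W₁ + W₂ = 2.1370 + 4.3318 = 6.4688 kWh/t
Corrected W = EF·W_Bond = 1.32·6.4688 = 8.5389 kWh/t

W = 8.5389 kWh/t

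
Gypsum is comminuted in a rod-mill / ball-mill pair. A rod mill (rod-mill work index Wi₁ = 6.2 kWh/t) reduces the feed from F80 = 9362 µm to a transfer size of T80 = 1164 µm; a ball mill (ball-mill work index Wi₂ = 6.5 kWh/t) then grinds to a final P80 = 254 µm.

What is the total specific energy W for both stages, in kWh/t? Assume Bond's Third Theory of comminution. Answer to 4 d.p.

W = 3.3498 kWh/t

Bond:  W = 10 Wi (1/√P − 1/√F)
Stage 1 (9362→1164 µm, Wi₁=6.2): W₁ = 10·6.2·(0.029311 − 0.010335) = 1.1765 kWh/t
Stage 2 (1164→254 µm, Wi₂=6.5): W₂ = 10·6.5·(0.062746 − 0.029311) = 2.1733 kWh/t
W = W₁ + W₂ = 1.1765 + 2.1733 = 3.3498 kWh/t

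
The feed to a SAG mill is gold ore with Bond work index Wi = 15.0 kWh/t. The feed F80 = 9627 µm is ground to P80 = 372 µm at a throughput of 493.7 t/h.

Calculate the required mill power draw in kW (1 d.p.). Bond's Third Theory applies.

P = 3084.8 kW

W = 10 Wi (1/√P80 − 1/√F80)  [Bond]
W = 10·15.0·(1/√372 − 1/√9627) = 10·15.0·(0.041656) = 6.2484 kWh/t
Power = W × throughput = 6.2484 kWh/t × 493.7 t/h = 3084.8 kW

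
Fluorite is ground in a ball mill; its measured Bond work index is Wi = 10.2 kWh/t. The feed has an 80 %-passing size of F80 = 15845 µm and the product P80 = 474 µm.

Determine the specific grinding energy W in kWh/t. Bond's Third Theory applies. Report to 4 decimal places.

W = 3.8747 kWh/t

W = 10 Wi / √P80 − 10 Wi / √F80
1/√474 = 0.045932;  1/√15845 = 0.007944
W = 10·10.2·(0.045932 − 0.007944) = 3.8747 kWh/t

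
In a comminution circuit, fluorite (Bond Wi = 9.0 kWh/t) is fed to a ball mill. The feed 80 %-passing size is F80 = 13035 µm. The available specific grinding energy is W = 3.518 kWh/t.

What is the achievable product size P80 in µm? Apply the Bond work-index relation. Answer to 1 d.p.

Bond: W = 10·Wi·(1/√P80 − 1/√F80)
⇒ 1/√P80 = W/(10·Wi) + 1/√F80
  = 3.5180/(10·9.0) + 1/√13035 = 0.039089 + 0.008759 = 0.047848
P80 = (1/0.047848)² = 20.8997² = 436.80 µm

P80 = 436.8 µm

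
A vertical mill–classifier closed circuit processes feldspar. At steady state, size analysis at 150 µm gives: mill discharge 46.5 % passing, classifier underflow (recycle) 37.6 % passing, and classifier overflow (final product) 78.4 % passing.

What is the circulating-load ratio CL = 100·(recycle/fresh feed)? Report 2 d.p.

CL = 358.43 %

Mass balance on the −150 µm fraction:
d + r·d = r·u + o → r(d−u) = o−d
r = (78.4 − 46.5)/(46.5 − 37.6) = 31.9/8.9 = 3.5843
CL = 100·r = 358.43 %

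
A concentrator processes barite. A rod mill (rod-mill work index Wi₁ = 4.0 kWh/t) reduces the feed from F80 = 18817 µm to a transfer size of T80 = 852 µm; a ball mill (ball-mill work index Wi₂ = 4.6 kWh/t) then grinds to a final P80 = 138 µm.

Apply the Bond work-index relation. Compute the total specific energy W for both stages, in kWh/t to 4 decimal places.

W = 10·Wi·[P80^(−½) − F80^(−½)]
Stage 1 (18817→852 µm, Wi₁=4.0): W₁ = 10·4.0·(0.034259 − 0.007290) = 1.0788 kWh/t
Stage 2 (852→138 µm, Wi₂=4.6): W₂ = 10·4.6·(0.085126 − 0.034259) = 2.3398 kWh/t
W = W₁ + W₂ = 1.0788 + 2.3398 = 3.4186 kWh/t

W = 3.4186 kWh/t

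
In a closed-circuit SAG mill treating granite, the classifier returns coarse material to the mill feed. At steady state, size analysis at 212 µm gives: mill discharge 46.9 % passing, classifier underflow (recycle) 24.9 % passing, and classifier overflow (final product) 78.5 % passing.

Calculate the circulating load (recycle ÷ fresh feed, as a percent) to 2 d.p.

Mass balance on the −212 µm fraction:
r = (o − d)/(d − u)
r = (78.5 − 46.9)/(46.9 − 24.9) = 31.6/22.0 = 1.4364
CL = 100·r = 143.64 %

CL = 143.64 %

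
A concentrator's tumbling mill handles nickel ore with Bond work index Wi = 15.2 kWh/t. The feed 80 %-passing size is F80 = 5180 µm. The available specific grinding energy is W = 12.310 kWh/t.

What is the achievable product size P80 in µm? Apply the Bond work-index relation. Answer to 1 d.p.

P80 = 111.1 µm

Bond:  W = 10 Wi (1/√P − 1/√F)
1/√P80 = 1/√F80 + W/(10·Wi)
  = 12.3100/(10·15.2) + 1/√5180 = 0.080987 + 0.013894 = 0.094881
P80 = (1/0.094881)² = 10.5395² = 111.08 µm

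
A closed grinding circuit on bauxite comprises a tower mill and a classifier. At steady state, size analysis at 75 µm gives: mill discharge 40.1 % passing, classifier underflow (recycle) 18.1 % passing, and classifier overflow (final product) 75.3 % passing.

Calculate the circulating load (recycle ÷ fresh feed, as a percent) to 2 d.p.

CL = 160.00 %

Two-product formula at 75 µm:
(1+r)·d = r·u + o ⇒ r = (o−d)/(d−u)
r = (75.3 − 40.1)/(40.1 − 18.1) = 35.2/22.0 = 1.6000
CL = 100·r = 160.00 %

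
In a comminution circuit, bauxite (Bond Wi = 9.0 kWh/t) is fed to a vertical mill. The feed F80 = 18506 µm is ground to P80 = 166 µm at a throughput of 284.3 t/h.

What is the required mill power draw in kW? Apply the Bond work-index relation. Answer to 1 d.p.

P = 1797.8 kW

W = 10 Wi (P80^-0.5 − F80^-0.5)
W = 10·9.0·(1/√166 − 1/√18506) = 10·9.0·(0.070264) = 6.3238 kWh/t
P = W·T = 6.3238·284.3 = 1797.8 kW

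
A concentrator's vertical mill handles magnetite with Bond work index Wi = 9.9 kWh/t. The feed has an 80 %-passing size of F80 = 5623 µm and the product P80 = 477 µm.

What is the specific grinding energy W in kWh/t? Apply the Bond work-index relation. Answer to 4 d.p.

W = 3.2127 kWh/t

W = 10·Wi·(P80^(-½) − F80^(-½))
1/√477 = 0.045787;  1/√5623 = 0.013336
W = 10·9.9·(0.045787 − 0.013336) = 3.2127 kWh/t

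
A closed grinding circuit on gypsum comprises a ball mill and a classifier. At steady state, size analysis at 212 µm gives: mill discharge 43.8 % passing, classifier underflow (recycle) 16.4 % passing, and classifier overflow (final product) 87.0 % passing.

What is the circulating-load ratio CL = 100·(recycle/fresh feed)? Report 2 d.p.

CL = 157.66 %

Balance %-passing 212 µm (r = R/F):
d + r·d = r·u + o → r(d−u) = o−d
r = (87.0 − 43.8)/(43.8 − 16.4) = 43.2/27.4 = 1.5766
CL = 100·r = 157.66 %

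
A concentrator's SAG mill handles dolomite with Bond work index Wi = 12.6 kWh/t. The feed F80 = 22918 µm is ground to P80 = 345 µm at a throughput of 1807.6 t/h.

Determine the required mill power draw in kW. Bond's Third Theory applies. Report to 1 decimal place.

W = 10 Wi / √P80 − 10 Wi / √F80
W = 10·12.6·(1/√345 − 1/√22918) = 10·12.6·(0.047233) = 5.9513 kWh/t
P = W·T = 5.9513·1807.6 = 10757.6 kW

P = 10757.6 kW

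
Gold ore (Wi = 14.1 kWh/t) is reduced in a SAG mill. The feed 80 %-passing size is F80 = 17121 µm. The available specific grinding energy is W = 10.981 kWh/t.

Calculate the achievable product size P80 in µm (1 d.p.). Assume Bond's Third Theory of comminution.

W = 10 Wi (P80^-0.5 − F80^-0.5)
P80^(−½) = W/(10 Wi) + F80^(−½)
  = 10.9810/(10·14.1) + 1/√17121 = 0.077879 + 0.007642 = 0.085522
P80 = (1/0.085522)² = 11.6929² = 136.72 µm

P80 = 136.7 µm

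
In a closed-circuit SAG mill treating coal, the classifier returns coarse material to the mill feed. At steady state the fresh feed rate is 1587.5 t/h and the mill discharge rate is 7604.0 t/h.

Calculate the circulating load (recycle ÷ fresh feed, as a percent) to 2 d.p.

CL = 378.99 %

Discharge = new feed + return, hence
R = M − F = 7604.0 − 1587.5 = 6016.5 t/h
CL = 100·R/F = 100·6016.5/1587.5 = 378.99 %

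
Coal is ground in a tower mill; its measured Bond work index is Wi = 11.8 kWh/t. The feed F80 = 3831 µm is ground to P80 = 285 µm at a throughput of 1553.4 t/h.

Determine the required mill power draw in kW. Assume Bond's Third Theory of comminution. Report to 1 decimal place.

P = 7896.3 kW

Bond: W = 10·Wi·(1/√P80 − 1/√F80)
W = 10·11.8·(1/√285 − 1/√3831) = 10·11.8·(0.043079) = 5.0833 kWh/t
Power = W × throughput = 5.0833 kWh/t × 1553.4 t/h = 7896.3 kW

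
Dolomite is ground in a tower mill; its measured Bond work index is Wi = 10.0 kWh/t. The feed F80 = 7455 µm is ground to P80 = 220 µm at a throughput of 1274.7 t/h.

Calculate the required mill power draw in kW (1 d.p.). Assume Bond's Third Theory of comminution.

Bond:  W = 10 Wi (1/√P − 1/√F)
W = 10·10.0·(1/√220 − 1/√7455) = 10·10.0·(0.055838) = 5.5838 kWh/t
Power = W × throughput = 5.5838 kWh/t × 1274.7 t/h = 7117.7 kW

P = 7117.7 kW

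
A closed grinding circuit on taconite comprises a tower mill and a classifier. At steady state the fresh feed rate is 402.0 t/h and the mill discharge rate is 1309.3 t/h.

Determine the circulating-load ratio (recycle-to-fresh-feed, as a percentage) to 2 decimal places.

Mill node: discharge = fresh + recycle.
R = M − F = 1309.3 − 402.0 = 907.3 t/h
CL = 100·R/F = 100·907.3/402.0 = 225.70 %

CL = 225.70 %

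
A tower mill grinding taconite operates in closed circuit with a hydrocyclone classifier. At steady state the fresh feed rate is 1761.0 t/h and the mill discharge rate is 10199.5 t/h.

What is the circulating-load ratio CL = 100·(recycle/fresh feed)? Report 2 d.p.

Mill node: discharge = fresh + recycle.
R = M − F = 10199.5 − 1761.0 = 8438.5 t/h
CL = 100·R/F = 100·8438.5/1761.0 = 479.19 %

CL = 479.19 %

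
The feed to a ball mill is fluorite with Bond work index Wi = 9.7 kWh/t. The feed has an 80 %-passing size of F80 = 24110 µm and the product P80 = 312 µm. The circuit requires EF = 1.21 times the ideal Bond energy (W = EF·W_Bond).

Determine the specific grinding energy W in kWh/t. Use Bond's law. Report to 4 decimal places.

W = 10 Wi (P80^-0.5 − F80^-0.5)
1/√312 = 0.056614;  1/√24110 = 0.006440
W = 10·9.7·(0.056614 − 0.006440) = 4.8668 kWh/t
With EF = 1.21: W = 4.8668·1.21 = 5.8889 kWh/t

W = 5.8889 kWh/t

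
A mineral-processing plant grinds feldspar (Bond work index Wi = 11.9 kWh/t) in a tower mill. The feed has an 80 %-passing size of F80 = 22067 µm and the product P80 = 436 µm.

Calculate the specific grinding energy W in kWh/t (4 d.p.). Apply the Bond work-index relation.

W = 4.8980 kWh/t

W = 10 Wi (1/√P80 − 1/√F80)  [Bond]
1/√436 = 0.047891;  1/√22067 = 0.006732
W = 10·11.9·(0.047891 − 0.006732) = 4.8980 kWh/t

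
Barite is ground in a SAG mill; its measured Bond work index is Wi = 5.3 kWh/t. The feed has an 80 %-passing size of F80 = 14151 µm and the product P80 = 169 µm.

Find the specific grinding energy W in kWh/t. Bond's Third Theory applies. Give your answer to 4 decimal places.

W = 3.6314 kWh/t

W_Bond = 10·Wi·(1/√P₈₀ − 1/√F₈₀)
1/√169 = 0.076923;  1/√14151 = 0.008406
W = 10·5.3·(0.076923 − 0.008406) = 3.6314 kWh/t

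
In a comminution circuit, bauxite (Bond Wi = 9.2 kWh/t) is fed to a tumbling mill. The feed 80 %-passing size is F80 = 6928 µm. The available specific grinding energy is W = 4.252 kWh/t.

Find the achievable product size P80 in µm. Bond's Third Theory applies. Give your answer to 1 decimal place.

P80 = 294.9 µm

W = 10·Wi·[P80^(−½) − F80^(−½)]
⇒ 1/√P80 = W/(10 Wi) + 1/√F80
  = 4.2520/(10·9.2) + 1/√6928 = 0.046217 + 0.012014 = 0.058232
P80 = (1/0.058232)² = 17.1728² = 294.91 µm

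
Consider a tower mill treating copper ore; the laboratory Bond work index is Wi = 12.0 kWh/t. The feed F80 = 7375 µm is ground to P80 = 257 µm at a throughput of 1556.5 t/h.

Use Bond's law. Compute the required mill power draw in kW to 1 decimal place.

P = 9476.1 kW

W = 10 Wi / √P80 − 10 Wi / √F80
W = 10·12.0·(1/√257 − 1/√7375) = 10·12.0·(0.050734) = 6.0881 kWh/t
Power = W × throughput = 6.0881 kWh/t × 1556.5 t/h = 9476.1 kW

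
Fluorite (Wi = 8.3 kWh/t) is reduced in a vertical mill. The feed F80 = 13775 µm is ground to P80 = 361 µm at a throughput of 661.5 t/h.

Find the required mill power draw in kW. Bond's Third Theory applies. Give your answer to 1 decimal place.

P = 2421.9 kW

W = 10 Wi / √P80 − 10 Wi / √F80
W = 10·8.3·(1/√361 − 1/√13775) = 10·8.3·(0.044111) = 3.6612 kWh/t
P = W·T = 3.6612·661.5 = 2421.9 kW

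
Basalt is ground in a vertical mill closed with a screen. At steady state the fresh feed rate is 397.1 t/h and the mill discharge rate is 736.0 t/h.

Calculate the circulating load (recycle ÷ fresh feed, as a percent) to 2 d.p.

Steady state: M = F + R.
R = M − F = 736.0 − 397.1 = 338.9 t/h
CL = 100·R/F = 100·338.9/397.1 = 85.34 %

CL = 85.34 %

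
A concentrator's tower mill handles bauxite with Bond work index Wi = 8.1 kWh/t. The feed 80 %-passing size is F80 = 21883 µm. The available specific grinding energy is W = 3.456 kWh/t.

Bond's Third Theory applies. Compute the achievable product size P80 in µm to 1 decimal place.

W = 10·Wi·[P80^(−½) − F80^(−½)]
1/√P80 = 1/√F80 + W/(10·Wi)
  = 3.4560/(10·8.1) + 1/√21883 = 0.042667 + 0.006760 = 0.049427
P80 = (1/0.049427)² = 20.2320² = 409.33 µm

P80 = 409.3 µm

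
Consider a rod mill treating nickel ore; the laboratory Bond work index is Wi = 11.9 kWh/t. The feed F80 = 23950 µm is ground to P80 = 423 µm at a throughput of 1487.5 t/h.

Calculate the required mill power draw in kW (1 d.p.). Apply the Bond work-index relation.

W = 10 Wi / √P80 − 10 Wi / √F80
W = 10·11.9·(1/√423 − 1/√23950) = 10·11.9·(0.042160) = 5.0170 kWh/t
P_mill = W·ṁ = 5.0170·1487.5 = 7462.8 kW

P = 7462.8 kW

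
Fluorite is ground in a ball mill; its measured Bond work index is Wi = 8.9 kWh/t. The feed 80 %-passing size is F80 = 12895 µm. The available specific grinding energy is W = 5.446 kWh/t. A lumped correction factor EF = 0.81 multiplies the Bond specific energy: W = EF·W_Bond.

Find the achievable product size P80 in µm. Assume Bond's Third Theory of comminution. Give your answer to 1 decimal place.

W = 10 Wi / √P80 − 10 Wi / √F80
W_Bond = W / EF = 5.446 / 0.81 = 6.7235 kWh/t
1/√P80 = 1/√F80 + W_Bond/(10·Wi)
  = 6.7235/(10·8.9) + 1/√12895 = 0.075544 + 0.008806 = 0.084351
P80 = (1/0.084351)² = 11.8553² = 140.55 µm

P80 = 140.5 µm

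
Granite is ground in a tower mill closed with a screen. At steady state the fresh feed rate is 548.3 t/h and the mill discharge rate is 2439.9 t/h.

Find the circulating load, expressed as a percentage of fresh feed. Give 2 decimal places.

Discharge = new feed + return, hence
R = M − F = 2439.9 − 548.3 = 1891.6 t/h
CL = 100·R/F = 100·1891.6/548.3 = 344.99 %

CL = 344.99 %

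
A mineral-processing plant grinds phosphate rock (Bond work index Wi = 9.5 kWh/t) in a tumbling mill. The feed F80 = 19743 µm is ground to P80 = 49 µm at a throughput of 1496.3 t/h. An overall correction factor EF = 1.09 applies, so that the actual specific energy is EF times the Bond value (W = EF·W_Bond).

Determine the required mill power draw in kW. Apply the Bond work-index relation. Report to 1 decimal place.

W = 10 Wi / √P80 − 10 Wi / √F80
W = 10·9.5·(1/√49 − 1/√19743) = 10·9.5·(0.135740) = 12.8953 kWh/t
Apply correction: 12.8953 × 1.09 = 14.0559 kWh/t
P_mill = W·ṁ = 14.0559·1496.3 = 21031.8 kW

P = 21031.8 kW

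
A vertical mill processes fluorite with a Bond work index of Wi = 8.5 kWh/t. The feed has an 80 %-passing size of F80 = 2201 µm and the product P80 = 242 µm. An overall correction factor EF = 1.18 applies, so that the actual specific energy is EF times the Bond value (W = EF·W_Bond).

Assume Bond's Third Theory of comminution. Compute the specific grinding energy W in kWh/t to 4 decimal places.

W = 4.3096 kWh/t

Bond:  W = 10 Wi (1/√P − 1/√F)
1/√242 = 0.064282;  1/√2201 = 0.021315
W = 10·8.5·(0.064282 − 0.021315) = 3.6522 kWh/t
With EF = 1.18: W = 3.6522·1.18 = 4.3096 kWh/t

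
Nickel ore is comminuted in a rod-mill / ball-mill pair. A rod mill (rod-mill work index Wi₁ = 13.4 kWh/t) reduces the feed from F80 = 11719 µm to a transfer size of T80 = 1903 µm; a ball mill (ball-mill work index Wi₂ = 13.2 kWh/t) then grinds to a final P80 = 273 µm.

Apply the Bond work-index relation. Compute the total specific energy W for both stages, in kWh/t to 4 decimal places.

W = 10·Wi·[P80^(−½) − F80^(−½)]
Stage 1 (11719→1903 µm, Wi₁=13.4): W₁ = 10·13.4·(0.022923 − 0.009238) = 1.8339 kWh/t
Stage 2 (1903→273 µm, Wi₂=13.2): W₂ = 10·13.2·(0.060523 − 0.022923) = 4.9631 kWh/t
W = W₁ + W₂ = 1.8339 + 4.9631 = 6.7970 kWh/t

W = 6.7970 kWh/t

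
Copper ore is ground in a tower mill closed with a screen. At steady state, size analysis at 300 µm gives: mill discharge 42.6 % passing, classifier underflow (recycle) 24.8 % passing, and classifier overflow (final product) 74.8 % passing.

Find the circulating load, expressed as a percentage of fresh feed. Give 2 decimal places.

CL = 180.90 %

Mass balance on the −300 µm fraction:
Fd + Rd = Ru + Fo ⇒ R/F = (o−d)/(d−u)
r = (74.8 − 42.6)/(42.6 − 24.8) = 32.2/17.8 = 1.8090
CL = 100·r = 180.90 %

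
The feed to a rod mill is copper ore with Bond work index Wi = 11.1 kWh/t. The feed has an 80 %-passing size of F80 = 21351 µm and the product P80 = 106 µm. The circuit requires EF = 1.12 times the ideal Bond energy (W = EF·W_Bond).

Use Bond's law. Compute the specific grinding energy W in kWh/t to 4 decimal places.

W = 11.2242 kWh/t

Bond:  W = 10 Wi (1/√P − 1/√F)
1/√106 = 0.097129;  1/√21351 = 0.006844
W = 10·11.1·(0.097129 − 0.006844) = 10.0216 kWh/t
With EF = 1.12: W = 10.0216·1.12 = 11.2242 kWh/t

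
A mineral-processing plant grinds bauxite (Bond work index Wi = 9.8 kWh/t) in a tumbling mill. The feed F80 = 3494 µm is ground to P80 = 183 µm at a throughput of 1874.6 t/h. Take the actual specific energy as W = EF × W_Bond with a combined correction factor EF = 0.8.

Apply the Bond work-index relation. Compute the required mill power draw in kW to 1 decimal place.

W = 10·Wi·(P80^(-½) − F80^(-½))
W = 10·9.8·(1/√183 − 1/√3494) = 10·9.8·(0.057005) = 5.5864 kWh/t
W_actual = 0.8 × 5.5864 = 4.4692 kWh/t
P_mill = W·ṁ = 4.4692·1874.6 = 8377.9 kW

P = 8377.9 kW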